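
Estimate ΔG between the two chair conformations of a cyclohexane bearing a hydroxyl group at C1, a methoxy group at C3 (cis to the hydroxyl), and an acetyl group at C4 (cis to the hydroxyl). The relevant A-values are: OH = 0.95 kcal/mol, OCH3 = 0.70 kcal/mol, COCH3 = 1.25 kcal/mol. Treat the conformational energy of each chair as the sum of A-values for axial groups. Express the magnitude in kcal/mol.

Chair I (hydroxyl axial, methoxy axial, acetyl equatorial): E = 1.65 kcal/mol.
Chair II (hydroxyl equatorial, methoxy equatorial, acetyl axial): E = 1.25 kcal/mol.
ΔE = 1.65 − 1.25 = 0.40 kcal/mol; chair II is more stable.

0.40 kcal/mol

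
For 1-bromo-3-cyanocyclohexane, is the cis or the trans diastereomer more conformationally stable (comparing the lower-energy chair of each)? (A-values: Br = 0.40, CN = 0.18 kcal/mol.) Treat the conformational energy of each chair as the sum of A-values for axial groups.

cis

At 1,3 positions (parity same): cis → (e,e or a,a); trans → (a,e or e,a).
Best chair for cis: E = 0.00 kcal/mol; best chair for trans: E = 0.18 kcal/mol.
The cis isomer is lower by 0.18 kcal/mol.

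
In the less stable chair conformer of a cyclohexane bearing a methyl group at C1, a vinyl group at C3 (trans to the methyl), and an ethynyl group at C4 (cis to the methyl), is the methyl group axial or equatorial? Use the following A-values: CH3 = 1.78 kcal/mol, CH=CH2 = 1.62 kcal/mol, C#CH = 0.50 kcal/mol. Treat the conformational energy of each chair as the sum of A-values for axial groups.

equatorial

Chair I (methyl axial, vinyl equatorial, ethynyl equatorial): E = 1.78 kcal/mol.
Chair II (methyl equatorial, vinyl axial, ethynyl axial): E = 2.12 kcal/mol.
Chair II is the less stable (higher-energy) conformer, and in that chair the methyl group is equatorial.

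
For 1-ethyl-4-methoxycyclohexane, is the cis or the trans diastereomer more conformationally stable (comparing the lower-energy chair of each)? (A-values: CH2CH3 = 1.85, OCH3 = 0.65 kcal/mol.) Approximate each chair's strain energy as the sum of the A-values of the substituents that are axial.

trans

At 1,4 positions (parity opposite): cis → (a,e or e,a); trans → (e,e or a,a).
Best chair for cis: E = 0.65 kcal/mol; best chair for trans: E = 0.00 kcal/mol.
The trans isomer is lower by 0.65 kcal/mol.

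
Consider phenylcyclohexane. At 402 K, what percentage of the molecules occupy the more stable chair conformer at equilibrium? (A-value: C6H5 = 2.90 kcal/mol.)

One chair has the phenyl group axial (E = 2.90 kcal/mol) and the other has it equatorial (E = 0).
ΔG = 2.90 kcal/mol between the two chairs.
K = exp(ΔG/RT) with R = 1.987×10⁻³ kcal mol⁻¹ K⁻¹ and T = 402 K gives K ≈ 37.7.
Fraction in the lower-energy chair = K/(K+1) = 97.4%.

97.4%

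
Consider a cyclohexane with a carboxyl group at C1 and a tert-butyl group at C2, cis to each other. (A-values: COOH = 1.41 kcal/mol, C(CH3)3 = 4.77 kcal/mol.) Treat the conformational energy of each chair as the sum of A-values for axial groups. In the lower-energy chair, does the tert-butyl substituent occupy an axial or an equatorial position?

equatorial

C1 and C2 have opposite parity, so for the cis isomer the two substituents are one axial and one equatorial in each chair.
Chair I (carboxyl axial, tert-butyl equatorial): E = 1.41 kcal/mol.
Chair II (carboxyl equatorial, tert-butyl axial): E = 4.77 kcal/mol.
Chair I is the more stable (lower-energy) conformer, and in that chair the tert-butyl group is equatorial.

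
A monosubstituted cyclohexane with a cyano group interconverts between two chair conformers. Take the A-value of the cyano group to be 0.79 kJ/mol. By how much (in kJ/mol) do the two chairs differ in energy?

0.79 kJ/mol

A monosubstituted cyclohexane has one chair with the cyano group axial (E = A = 0.79 kJ/mol) and one with it equatorial (E = 0).
ΔE = 0.79 − 0 = 0.79 kJ/mol.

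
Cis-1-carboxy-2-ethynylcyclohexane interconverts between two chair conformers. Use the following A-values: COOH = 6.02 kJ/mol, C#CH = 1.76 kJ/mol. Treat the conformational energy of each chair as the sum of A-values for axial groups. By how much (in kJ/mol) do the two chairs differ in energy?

4.26 kJ/mol

C1 and C2 have opposite parity, so for the cis isomer the two substituents are one axial and one equatorial in each chair.
Chair I (carboxyl axial, ethynyl equatorial): E = 6.02 kJ/mol.
Chair II (carboxyl equatorial, ethynyl axial): E = 1.76 kJ/mol.
ΔE = 6.02 − 1.76 = 4.26 kJ/mol; chair II is more stable.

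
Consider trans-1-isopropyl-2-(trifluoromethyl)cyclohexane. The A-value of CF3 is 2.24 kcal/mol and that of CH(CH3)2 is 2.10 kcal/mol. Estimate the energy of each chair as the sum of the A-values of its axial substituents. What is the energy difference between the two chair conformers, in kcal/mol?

C1 and C2 have opposite parity, so for the trans isomer the two substituents are e,e in one chair and a,a in the other.
Chair I (trifluoromethyl axial, isopropyl axial): E = 4.34 kcal/mol.
Chair II (trifluoromethyl equatorial, isopropyl equatorial): E = 0.00 kcal/mol.
ΔE = 4.34 − 0.00 = 4.34 kcal/mol; chair II is more stable.

4.34 kcal/mol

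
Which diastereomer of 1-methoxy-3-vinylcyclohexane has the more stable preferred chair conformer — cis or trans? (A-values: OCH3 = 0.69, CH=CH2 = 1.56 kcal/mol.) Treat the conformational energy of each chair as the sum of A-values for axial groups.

At 1,3 positions (parity same): cis → (e,e or a,a); trans → (a,e or e,a).
Best chair for cis: E = 0.00 kcal/mol; best chair for trans: E = 0.69 kcal/mol.
The cis isomer is lower by 0.69 kcal/mol.

cis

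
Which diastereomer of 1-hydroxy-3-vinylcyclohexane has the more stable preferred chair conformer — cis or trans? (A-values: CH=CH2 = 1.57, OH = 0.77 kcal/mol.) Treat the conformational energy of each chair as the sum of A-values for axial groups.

At 1,3 positions (parity same): cis → (e,e or a,a); trans → (a,e or e,a).
Best chair for cis: E = 0.00 kcal/mol; best chair for trans: E = 0.77 kcal/mol.
The cis isomer is lower by 0.77 kcal/mol.

cis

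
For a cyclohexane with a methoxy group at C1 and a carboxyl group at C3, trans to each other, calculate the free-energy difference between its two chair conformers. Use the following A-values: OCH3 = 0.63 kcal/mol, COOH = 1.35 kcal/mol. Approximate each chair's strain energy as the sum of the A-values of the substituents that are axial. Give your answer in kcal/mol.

C1 and C3 have the same parity, so for the trans isomer the two substituents are one axial and one equatorial in each chair.
Chair I (methoxy axial, carboxyl equatorial): E = 0.63 kcal/mol.
Chair II (methoxy equatorial, carboxyl axial): E = 1.35 kcal/mol.
ΔE = 1.35 − 0.63 = 0.72 kcal/mol; chair I is more stable.

0.72 kcal/mol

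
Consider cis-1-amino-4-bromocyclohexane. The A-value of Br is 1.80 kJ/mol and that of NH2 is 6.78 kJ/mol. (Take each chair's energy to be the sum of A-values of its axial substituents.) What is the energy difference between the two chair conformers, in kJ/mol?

4.98 kJ/mol

C1 and C4 have opposite parity, so for the cis isomer the two substituents are one axial and one equatorial in each chair.
Chair I (bromo axial, amino equatorial): E = 1.80 kJ/mol.
Chair II (bromo equatorial, amino axial): E = 6.78 kJ/mol.
ΔE = 6.78 − 1.80 = 4.98 kJ/mol; chair I is more stable.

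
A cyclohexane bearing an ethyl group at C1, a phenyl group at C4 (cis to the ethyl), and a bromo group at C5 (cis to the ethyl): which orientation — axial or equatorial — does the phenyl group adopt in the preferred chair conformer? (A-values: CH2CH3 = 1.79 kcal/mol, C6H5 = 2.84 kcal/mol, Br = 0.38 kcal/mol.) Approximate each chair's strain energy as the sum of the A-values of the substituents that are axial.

equatorial

Chair I (ethyl axial, phenyl equatorial, bromo axial): E = 2.17 kcal/mol.
Chair II (ethyl equatorial, phenyl axial, bromo equatorial): E = 2.84 kcal/mol.
Chair I is the more stable (lower-energy) conformer, and in that chair the phenyl group is equatorial.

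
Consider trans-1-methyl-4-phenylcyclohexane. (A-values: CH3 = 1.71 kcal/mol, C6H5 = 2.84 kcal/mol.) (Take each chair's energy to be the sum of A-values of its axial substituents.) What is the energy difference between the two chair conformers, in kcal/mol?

C1 and C4 have opposite parity, so for the trans isomer the two substituents are e,e in one chair and a,a in the other.
Chair I (methyl axial, phenyl axial): E = 4.55 kcal/mol.
Chair II (methyl equatorial, phenyl equatorial): E = 0.00 kcal/mol.
ΔE = 4.55 − 0.00 = 4.55 kcal/mol; chair II is more stable.

4.55 kcal/mol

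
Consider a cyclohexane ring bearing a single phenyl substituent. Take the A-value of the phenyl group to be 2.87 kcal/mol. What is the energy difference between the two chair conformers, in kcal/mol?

A monosubstituted cyclohexane has one chair with the phenyl group axial (E = A = 2.87 kcal/mol) and one with it equatorial (E = 0).
ΔE = 2.87 − 0 = 2.87 kcal/mol.

2.87 kcal/mol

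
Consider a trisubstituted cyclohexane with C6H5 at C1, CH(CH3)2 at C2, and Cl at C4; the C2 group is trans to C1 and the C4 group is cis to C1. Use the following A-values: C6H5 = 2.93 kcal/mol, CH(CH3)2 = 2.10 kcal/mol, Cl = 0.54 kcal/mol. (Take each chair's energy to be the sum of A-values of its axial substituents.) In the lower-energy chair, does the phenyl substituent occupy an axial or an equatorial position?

Chair I (phenyl axial, isopropyl axial, chloro equatorial): E = 5.03 kcal/mol.
Chair II (phenyl equatorial, isopropyl equatorial, chloro axial): E = 0.54 kcal/mol.
Chair II is the more stable (lower-energy) conformer, and in that chair the phenyl group is equatorial.

equatorial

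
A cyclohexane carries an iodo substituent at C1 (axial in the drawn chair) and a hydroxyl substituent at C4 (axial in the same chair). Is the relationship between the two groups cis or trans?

C1 and C4 have opposite parity, so their axial bonds point in opposite directions.
With opposite-parity carbons, two substituents on the same face are one axial and one equatorial; opposite faces give both axial or both equatorial.
Here the groups are axial/axial → opposite face → trans.

trans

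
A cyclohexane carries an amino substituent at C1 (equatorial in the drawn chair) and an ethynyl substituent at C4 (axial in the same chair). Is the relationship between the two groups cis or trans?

cis

C1 and C4 have opposite parity, so their axial bonds point in opposite directions.
With opposite-parity carbons, two substituents on the same face are one axial and one equatorial; opposite faces give both axial or both equatorial.
Here the groups are equatorial/axial → same face → cis.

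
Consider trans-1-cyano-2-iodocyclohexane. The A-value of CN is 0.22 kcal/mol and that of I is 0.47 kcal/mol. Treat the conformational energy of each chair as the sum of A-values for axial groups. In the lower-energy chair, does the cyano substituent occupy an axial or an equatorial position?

equatorial

C1 and C2 have opposite parity, so for the trans isomer the two substituents are e,e in one chair and a,a in the other.
Chair I (cyano axial, iodo axial): E = 0.69 kcal/mol.
Chair II (cyano equatorial, iodo equatorial): E = 0.00 kcal/mol.
Chair II is the more stable (lower-energy) conformer, and in that chair the cyano group is equatorial.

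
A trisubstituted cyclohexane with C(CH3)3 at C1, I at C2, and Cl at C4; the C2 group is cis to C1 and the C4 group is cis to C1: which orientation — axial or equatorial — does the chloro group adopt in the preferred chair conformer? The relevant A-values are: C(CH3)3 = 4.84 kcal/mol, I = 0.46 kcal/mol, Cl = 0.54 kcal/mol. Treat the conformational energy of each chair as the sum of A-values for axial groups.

Chair I (tert-butyl axial, iodo equatorial, chloro equatorial): E = 4.84 kcal/mol.
Chair II (tert-butyl equatorial, iodo axial, chloro axial): E = 1.00 kcal/mol.
Chair II is the more stable (lower-energy) conformer, and in that chair the chloro group is axial.

axial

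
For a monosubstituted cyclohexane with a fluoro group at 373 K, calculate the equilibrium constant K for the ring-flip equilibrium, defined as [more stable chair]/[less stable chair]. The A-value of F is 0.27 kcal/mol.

One chair has the fluoro group axial (E = 0.27 kcal/mol) and the other has it equatorial (E = 0).
ΔG = 0.27 kcal/mol between the two chairs.
K = exp(ΔG/RT) with R = 1.987×10⁻³ kcal mol⁻¹ K⁻¹ and T = 373 K gives K ≈ 1.44.

K ≈ 1.44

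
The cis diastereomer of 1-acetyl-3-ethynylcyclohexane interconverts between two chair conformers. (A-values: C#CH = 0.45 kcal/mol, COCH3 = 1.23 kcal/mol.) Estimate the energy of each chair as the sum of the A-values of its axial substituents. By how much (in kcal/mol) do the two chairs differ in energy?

1.68 kcal/mol

C1 and C3 have the same parity, so for the cis isomer the two substituents are e,e in one chair and a,a in the other.
Chair I (ethynyl axial, acetyl axial): E = 1.68 kcal/mol.
Chair II (ethynyl equatorial, acetyl equatorial): E = 0.00 kcal/mol.
ΔE = 1.68 − 0.00 = 1.68 kcal/mol; chair II is more stable.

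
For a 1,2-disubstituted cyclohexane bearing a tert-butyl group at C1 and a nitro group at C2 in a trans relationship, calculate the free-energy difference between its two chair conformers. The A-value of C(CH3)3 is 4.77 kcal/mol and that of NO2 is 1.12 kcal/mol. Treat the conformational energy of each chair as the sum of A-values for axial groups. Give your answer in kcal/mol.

5.89 kcal/mol

C1 and C2 have opposite parity, so for the trans isomer the two substituents are e,e in one chair and a,a in the other.
Chair I (tert-butyl axial, nitro axial): E = 5.89 kcal/mol.
Chair II (tert-butyl equatorial, nitro equatorial): E = 0.00 kcal/mol.
ΔE = 5.89 − 0.00 = 5.89 kcal/mol; chair II is more stable.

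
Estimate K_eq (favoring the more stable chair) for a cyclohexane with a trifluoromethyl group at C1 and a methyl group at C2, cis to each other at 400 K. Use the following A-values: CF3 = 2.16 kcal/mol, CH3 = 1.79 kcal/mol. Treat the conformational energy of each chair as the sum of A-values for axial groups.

C1 and C2 have opposite parity, so for the cis isomer the two substituents are one axial and one equatorial in each chair.
Chair I (trifluoromethyl axial, methyl equatorial): E = 2.16 kcal/mol; chair II (trifluoromethyl equatorial, methyl axial): E = 1.79 kcal/mol.
ΔG = 0.37 kcal/mol between the two chairs.
K = exp(ΔG/RT) with R = 1.987×10⁻³ kcal mol⁻¹ K⁻¹ and T = 400 K gives K ≈ 1.59.

K ≈ 1.59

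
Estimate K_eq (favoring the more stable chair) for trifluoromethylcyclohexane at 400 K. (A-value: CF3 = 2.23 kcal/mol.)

K ≈ 16.5

One chair has the trifluoromethyl group axial (E = 2.23 kcal/mol) and the other has it equatorial (E = 0).
ΔG = 2.23 kcal/mol between the two chairs.
K = exp(ΔG/RT) with R = 1.987×10⁻³ kcal mol⁻¹ K⁻¹ and T = 400 K gives K ≈ 16.5.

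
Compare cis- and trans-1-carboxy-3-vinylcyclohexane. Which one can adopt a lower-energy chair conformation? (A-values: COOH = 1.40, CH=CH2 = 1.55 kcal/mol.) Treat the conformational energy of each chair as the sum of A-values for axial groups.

cis

At 1,3 positions (parity same): cis → (e,e or a,a); trans → (a,e or e,a).
Best chair for cis: E = 0.00 kcal/mol; best chair for trans: E = 1.40 kcal/mol.
The cis isomer is lower by 1.40 kcal/mol.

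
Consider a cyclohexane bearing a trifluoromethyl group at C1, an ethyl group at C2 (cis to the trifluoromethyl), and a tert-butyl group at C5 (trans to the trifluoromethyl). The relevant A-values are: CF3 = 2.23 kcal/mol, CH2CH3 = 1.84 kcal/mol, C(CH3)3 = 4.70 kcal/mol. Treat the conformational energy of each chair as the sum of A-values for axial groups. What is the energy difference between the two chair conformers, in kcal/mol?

4.31 kcal/mol

Chair I (trifluoromethyl axial, ethyl equatorial, tert-butyl equatorial): E = 2.23 kcal/mol.
Chair II (trifluoromethyl equatorial, ethyl axial, tert-butyl axial): E = 6.54 kcal/mol.
ΔE = 6.54 − 2.23 = 4.31 kcal/mol; chair I is more stable.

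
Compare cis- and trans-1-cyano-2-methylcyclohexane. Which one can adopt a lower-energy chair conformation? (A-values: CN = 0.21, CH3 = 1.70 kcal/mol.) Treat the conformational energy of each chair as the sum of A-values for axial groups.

trans

At 1,2 positions (parity opposite): cis → (a,e or e,a); trans → (e,e or a,a).
Best chair for cis: E = 0.21 kcal/mol; best chair for trans: E = 0.00 kcal/mol.
The trans isomer is lower by 0.21 kcal/mol.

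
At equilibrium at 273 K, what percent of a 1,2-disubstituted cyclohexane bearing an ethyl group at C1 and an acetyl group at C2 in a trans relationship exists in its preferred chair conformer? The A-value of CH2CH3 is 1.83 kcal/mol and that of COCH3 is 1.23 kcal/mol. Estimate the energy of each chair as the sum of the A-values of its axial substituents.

C1 and C2 have opposite parity, so for the trans isomer the two substituents are e,e in one chair and a,a in the other.
Chair I (ethyl axial, acetyl axial): E = 3.06 kcal/mol; chair II (ethyl equatorial, acetyl equatorial): E = 0.00 kcal/mol.
ΔG = 3.06 kcal/mol between the two chairs.
K = exp(ΔG/RT) with R = 1.987×10⁻³ kcal mol⁻¹ K⁻¹ and T = 273 K gives K ≈ 282.
Fraction in the lower-energy chair = K/(K+1) = 99.6%.

99.6%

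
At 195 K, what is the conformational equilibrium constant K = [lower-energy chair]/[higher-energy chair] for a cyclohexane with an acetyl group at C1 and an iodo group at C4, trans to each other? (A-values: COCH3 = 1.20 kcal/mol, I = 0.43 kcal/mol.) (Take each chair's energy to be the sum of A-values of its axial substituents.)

K ≈ 67.1

C1 and C4 have opposite parity, so for the trans isomer the two substituents are e,e in one chair and a,a in the other.
Chair I (acetyl axial, iodo axial): E = 1.63 kcal/mol; chair II (acetyl equatorial, iodo equatorial): E = 0.00 kcal/mol.
ΔG = 1.63 kcal/mol between the two chairs.
K = exp(ΔG/RT) with R = 1.987×10⁻³ kcal mol⁻¹ K⁻¹ and T = 195 K gives K ≈ 67.1.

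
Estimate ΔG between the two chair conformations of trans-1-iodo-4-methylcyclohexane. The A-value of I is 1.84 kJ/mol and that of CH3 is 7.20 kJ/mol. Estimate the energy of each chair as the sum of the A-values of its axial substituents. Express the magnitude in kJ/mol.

C1 and C4 have opposite parity, so for the trans isomer the two substituents are e,e in one chair and a,a in the other.
Chair I (iodo axial, methyl axial): E = 9.04 kJ/mol.
Chair II (iodo equatorial, methyl equatorial): E = 0.00 kJ/mol.
ΔE = 9.04 − 0.00 = 9.04 kJ/mol; chair II is more stable.

9.04 kJ/mol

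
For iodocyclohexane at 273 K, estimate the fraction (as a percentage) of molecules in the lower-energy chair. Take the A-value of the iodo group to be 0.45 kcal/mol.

One chair has the iodo group axial (E = 0.45 kcal/mol) and the other has it equatorial (E = 0).
ΔG = 0.45 kcal/mol between the two chairs.
K = exp(ΔG/RT) with R = 1.987×10⁻³ kcal mol⁻¹ K⁻¹ and T = 273 K gives K ≈ 2.29.
Fraction in the lower-energy chair = K/(K+1) = 69.6%.

69.6%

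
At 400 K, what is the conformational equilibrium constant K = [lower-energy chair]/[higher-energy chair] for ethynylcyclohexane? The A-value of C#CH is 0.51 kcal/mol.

One chair has the ethynyl group axial (E = 0.51 kcal/mol) and the other has it equatorial (E = 0).
ΔG = 0.51 kcal/mol between the two chairs.
K = exp(ΔG/RT) with R = 1.987×10⁻³ kcal mol⁻¹ K⁻¹ and T = 400 K gives K ≈ 1.9.

K ≈ 1.90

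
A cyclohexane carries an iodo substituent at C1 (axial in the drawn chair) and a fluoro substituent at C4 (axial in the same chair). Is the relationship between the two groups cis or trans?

trans

C1 and C4 have opposite parity, so their axial bonds point in opposite directions.
With opposite-parity carbons, two substituents on the same face are one axial and one equatorial; opposite faces give both axial or both equatorial.
Here the groups are axial/axial → opposite face → trans.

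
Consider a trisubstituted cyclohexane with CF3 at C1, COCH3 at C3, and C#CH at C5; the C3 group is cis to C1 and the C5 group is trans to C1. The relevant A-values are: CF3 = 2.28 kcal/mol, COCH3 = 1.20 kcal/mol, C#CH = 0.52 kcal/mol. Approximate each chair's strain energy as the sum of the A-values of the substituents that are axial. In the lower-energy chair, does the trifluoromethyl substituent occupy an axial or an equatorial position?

Chair I (trifluoromethyl axial, acetyl axial, ethynyl equatorial): E = 3.48 kcal/mol.
Chair II (trifluoromethyl equatorial, acetyl equatorial, ethynyl axial): E = 0.52 kcal/mol.
Chair II is the more stable (lower-energy) conformer, and in that chair the trifluoromethyl group is equatorial.

equatorial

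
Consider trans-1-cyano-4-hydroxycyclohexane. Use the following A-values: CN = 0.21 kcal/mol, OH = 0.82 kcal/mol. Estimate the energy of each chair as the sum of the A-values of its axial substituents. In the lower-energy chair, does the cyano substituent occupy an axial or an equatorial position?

equatorial

C1 and C4 have opposite parity, so for the trans isomer the two substituents are e,e in one chair and a,a in the other.
Chair I (cyano axial, hydroxyl axial): E = 1.03 kcal/mol.
Chair II (cyano equatorial, hydroxyl equatorial): E = 0.00 kcal/mol.
Chair II is the more stable (lower-energy) conformer, and in that chair the cyano group is equatorial.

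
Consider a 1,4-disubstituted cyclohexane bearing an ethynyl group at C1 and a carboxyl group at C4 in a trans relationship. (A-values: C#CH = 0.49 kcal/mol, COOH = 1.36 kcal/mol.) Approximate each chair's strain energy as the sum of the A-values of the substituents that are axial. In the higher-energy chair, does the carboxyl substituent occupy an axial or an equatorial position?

C1 and C4 have opposite parity, so for the trans isomer the two substituents are e,e in one chair and a,a in the other.
Chair I (ethynyl axial, carboxyl axial): E = 1.85 kcal/mol.
Chair II (ethynyl equatorial, carboxyl equatorial): E = 0.00 kcal/mol.
Chair I is the less stable (higher-energy) conformer, and in that chair the carboxyl group is axial.

axial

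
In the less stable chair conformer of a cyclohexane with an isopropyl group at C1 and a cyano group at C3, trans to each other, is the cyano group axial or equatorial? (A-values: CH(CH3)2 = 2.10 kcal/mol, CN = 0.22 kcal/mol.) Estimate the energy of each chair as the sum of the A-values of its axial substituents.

equatorial

C1 and C3 have the same parity, so for the trans isomer the two substituents are one axial and one equatorial in each chair.
Chair I (isopropyl axial, cyano equatorial): E = 2.10 kcal/mol.
Chair II (isopropyl equatorial, cyano axial): E = 0.22 kcal/mol.
Chair I is the less stable (higher-energy) conformer, and in that chair the cyano group is equatorial.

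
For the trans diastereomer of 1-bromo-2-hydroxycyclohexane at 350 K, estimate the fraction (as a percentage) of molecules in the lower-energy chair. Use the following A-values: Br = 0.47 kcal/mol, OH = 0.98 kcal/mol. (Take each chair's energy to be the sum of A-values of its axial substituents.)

C1 and C2 have opposite parity, so for the trans isomer the two substituents are e,e in one chair and a,a in the other.
Chair I (bromo axial, hydroxyl axial): E = 1.45 kcal/mol; chair II (bromo equatorial, hydroxyl equatorial): E = 0.00 kcal/mol.
ΔG = 1.45 kcal/mol between the two chairs.
K = exp(ΔG/RT) with R = 1.987×10⁻³ kcal mol⁻¹ K⁻¹ and T = 350 K gives K ≈ 8.04.
Fraction in the lower-energy chair = K/(K+1) = 88.9%.

88.9%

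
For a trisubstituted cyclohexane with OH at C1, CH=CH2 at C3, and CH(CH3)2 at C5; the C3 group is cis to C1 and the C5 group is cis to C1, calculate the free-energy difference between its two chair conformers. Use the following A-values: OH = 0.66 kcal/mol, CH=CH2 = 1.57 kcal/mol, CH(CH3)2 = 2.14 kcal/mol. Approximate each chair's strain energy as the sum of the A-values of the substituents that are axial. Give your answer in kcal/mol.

Chair I (hydroxyl axial, vinyl axial, isopropyl axial): E = 4.37 kcal/mol.
Chair II (hydroxyl equatorial, vinyl equatorial, isopropyl equatorial): E = 0.00 kcal/mol.
ΔE = 4.37 − 0.00 = 4.37 kcal/mol; chair II is more stable.

4.37 kcal/mol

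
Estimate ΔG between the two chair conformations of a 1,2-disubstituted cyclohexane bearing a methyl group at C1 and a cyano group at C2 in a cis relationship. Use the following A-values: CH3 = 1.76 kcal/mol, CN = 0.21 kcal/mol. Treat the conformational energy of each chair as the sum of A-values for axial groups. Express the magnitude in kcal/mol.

1.55 kcal/mol

C1 and C2 have opposite parity, so for the cis isomer the two substituents are one axial and one equatorial in each chair.
Chair I (methyl axial, cyano equatorial): E = 1.76 kcal/mol.
Chair II (methyl equatorial, cyano axial): E = 0.21 kcal/mol.
ΔE = 1.76 − 0.21 = 1.55 kcal/mol; chair II is more stable.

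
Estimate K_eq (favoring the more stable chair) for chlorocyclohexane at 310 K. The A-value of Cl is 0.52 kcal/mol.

K ≈ 2.33

One chair has the chloro group axial (E = 0.52 kcal/mol) and the other has it equatorial (E = 0).
ΔG = 0.52 kcal/mol between the two chairs.
K = exp(ΔG/RT) with R = 1.987×10⁻³ kcal mol⁻¹ K⁻¹ and T = 310 K gives K ≈ 2.33.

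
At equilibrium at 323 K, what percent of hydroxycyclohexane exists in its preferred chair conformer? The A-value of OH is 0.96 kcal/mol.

81.7%

One chair has the hydroxyl group axial (E = 0.96 kcal/mol) and the other has it equatorial (E = 0).
ΔG = 0.96 kcal/mol between the two chairs.
K = exp(ΔG/RT) with R = 1.987×10⁻³ kcal mol⁻¹ K⁻¹ and T = 323 K gives K ≈ 4.46.
Fraction in the lower-energy chair = K/(K+1) = 81.7%.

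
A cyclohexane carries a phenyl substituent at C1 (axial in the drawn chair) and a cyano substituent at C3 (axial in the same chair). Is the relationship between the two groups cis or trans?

C1 and C3 have the same parity, so their axial bonds point in the same direction.
With same-parity carbons, two substituents on the same face are both axial or both equatorial; opposite faces give one of each.
Here the groups are axial/axial → same face → cis.

cis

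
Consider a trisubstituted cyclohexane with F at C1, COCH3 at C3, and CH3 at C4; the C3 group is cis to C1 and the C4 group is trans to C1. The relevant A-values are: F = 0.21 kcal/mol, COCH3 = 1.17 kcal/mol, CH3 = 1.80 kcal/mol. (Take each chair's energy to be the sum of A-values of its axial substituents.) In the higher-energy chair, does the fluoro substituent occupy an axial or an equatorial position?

Chair I (fluoro axial, acetyl axial, methyl axial): E = 3.18 kcal/mol.
Chair II (fluoro equatorial, acetyl equatorial, methyl equatorial): E = 0.00 kcal/mol.
Chair I is the less stable (higher-energy) conformer, and in that chair the fluoro group is axial.

axial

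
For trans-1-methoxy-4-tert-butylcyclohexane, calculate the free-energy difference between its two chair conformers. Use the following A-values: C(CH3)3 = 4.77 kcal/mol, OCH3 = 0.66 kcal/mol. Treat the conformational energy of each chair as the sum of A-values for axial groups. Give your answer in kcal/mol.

5.43 kcal/mol

C1 and C4 have opposite parity, so for the trans isomer the two substituents are e,e in one chair and a,a in the other.
Chair I (tert-butyl axial, methoxy axial): E = 5.43 kcal/mol.
Chair II (tert-butyl equatorial, methoxy equatorial): E = 0.00 kcal/mol.
ΔE = 5.43 − 0.00 = 5.43 kcal/mol; chair II is more stable.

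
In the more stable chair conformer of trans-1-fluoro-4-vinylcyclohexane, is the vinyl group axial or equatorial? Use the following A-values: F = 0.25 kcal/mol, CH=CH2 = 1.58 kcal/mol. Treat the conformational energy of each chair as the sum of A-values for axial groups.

C1 and C4 have opposite parity, so for the trans isomer the two substituents are e,e in one chair and a,a in the other.
Chair I (fluoro axial, vinyl axial): E = 1.83 kcal/mol.
Chair II (fluoro equatorial, vinyl equatorial): E = 0.00 kcal/mol.
Chair II is the more stable (lower-energy) conformer, and in that chair the vinyl group is equatorial.

equatorial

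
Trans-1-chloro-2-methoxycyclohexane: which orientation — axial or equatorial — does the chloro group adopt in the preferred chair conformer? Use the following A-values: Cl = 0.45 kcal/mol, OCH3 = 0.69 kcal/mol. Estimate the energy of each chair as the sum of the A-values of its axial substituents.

C1 and C2 have opposite parity, so for the trans isomer the two substituents are e,e in one chair and a,a in the other.
Chair I (chloro axial, methoxy axial): E = 1.14 kcal/mol.
Chair II (chloro equatorial, methoxy equatorial): E = 0.00 kcal/mol.
Chair II is the more stable (lower-energy) conformer, and in that chair the chloro group is equatorial.

equatorial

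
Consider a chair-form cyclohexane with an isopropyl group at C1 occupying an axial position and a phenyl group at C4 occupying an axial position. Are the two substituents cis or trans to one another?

C1 and C4 have opposite parity, so their axial bonds point in opposite directions.
With opposite-parity carbons, two substituents on the same face are one axial and one equatorial; opposite faces give both axial or both equatorial.
Here the groups are axial/axial → opposite face → trans.

trans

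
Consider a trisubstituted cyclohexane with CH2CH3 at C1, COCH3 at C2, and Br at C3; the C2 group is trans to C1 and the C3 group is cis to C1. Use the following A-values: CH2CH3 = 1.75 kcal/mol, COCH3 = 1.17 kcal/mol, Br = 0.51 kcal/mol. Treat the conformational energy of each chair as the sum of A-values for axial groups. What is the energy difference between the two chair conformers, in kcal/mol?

Chair I (ethyl axial, acetyl axial, bromo axial): E = 3.43 kcal/mol.
Chair II (ethyl equatorial, acetyl equatorial, bromo equatorial): E = 0.00 kcal/mol.
ΔE = 3.43 − 0.00 = 3.43 kcal/mol; chair II is more stable.

3.43 kcal/mol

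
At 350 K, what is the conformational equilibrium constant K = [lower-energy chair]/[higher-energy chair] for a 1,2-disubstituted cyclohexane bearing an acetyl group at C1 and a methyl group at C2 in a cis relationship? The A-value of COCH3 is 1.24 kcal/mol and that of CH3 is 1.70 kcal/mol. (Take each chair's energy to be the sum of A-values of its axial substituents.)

C1 and C2 have opposite parity, so for the cis isomer the two substituents are one axial and one equatorial in each chair.
Chair I (acetyl axial, methyl equatorial): E = 1.24 kcal/mol; chair II (acetyl equatorial, methyl axial): E = 1.70 kcal/mol.
ΔG = 0.46 kcal/mol between the two chairs.
K = exp(ΔG/RT) with R = 1.987×10⁻³ kcal mol⁻¹ K⁻¹ and T = 350 K gives K ≈ 1.94.

K ≈ 1.94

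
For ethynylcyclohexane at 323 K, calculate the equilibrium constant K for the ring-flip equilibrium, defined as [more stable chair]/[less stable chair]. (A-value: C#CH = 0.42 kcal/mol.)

K ≈ 1.92

One chair has the ethynyl group axial (E = 0.42 kcal/mol) and the other has it equatorial (E = 0).
ΔG = 0.42 kcal/mol between the two chairs.
K = exp(ΔG/RT) with R = 1.987×10⁻³ kcal mol⁻¹ K⁻¹ and T = 323 K gives K ≈ 1.92.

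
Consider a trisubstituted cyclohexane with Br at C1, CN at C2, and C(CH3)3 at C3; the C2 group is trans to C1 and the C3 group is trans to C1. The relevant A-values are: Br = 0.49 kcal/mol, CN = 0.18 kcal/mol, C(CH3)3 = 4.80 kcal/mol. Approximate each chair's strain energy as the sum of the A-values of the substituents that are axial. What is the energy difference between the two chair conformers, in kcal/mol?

4.13 kcal/mol

Chair I (bromo axial, cyano axial, tert-butyl equatorial): E = 0.67 kcal/mol.
Chair II (bromo equatorial, cyano equatorial, tert-butyl axial): E = 4.80 kcal/mol.
ΔE = 4.80 − 0.67 = 4.13 kcal/mol; chair I is more stable.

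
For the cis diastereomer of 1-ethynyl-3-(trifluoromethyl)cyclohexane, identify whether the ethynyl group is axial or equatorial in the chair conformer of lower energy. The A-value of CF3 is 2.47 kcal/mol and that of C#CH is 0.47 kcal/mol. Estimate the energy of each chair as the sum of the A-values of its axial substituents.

equatorial

C1 and C3 have the same parity, so for the cis isomer the two substituents are e,e in one chair and a,a in the other.
Chair I (trifluoromethyl axial, ethynyl axial): E = 2.94 kcal/mol.
Chair II (trifluoromethyl equatorial, ethynyl equatorial): E = 0.00 kcal/mol.
Chair II is the more stable (lower-energy) conformer, and in that chair the ethynyl group is equatorial.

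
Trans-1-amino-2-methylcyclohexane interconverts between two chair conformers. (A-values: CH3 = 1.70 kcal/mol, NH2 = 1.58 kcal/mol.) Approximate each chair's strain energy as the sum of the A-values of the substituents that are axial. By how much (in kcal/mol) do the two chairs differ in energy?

C1 and C2 have opposite parity, so for the trans isomer the two substituents are e,e in one chair and a,a in the other.
Chair I (methyl axial, amino axial): E = 3.28 kcal/mol.
Chair II (methyl equatorial, amino equatorial): E = 0.00 kcal/mol.
ΔE = 3.28 − 0.00 = 3.28 kcal/mol; chair II is more stable.

3.28 kcal/mol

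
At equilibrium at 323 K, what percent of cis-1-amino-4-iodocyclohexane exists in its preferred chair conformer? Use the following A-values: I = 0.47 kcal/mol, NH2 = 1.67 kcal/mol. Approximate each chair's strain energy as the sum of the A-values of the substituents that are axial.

86.6%

C1 and C4 have opposite parity, so for the cis isomer the two substituents are one axial and one equatorial in each chair.
Chair I (iodo axial, amino equatorial): E = 0.47 kcal/mol; chair II (iodo equatorial, amino axial): E = 1.67 kcal/mol.
ΔG = 1.20 kcal/mol between the two chairs.
K = exp(ΔG/RT) with R = 1.987×10⁻³ kcal mol⁻¹ K⁻¹ and T = 323 K gives K ≈ 6.49.
Fraction in the lower-energy chair = K/(K+1) = 86.6%.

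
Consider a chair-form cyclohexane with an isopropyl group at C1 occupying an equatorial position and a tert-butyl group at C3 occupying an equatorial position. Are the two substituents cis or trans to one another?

cis

C1 and C3 have the same parity, so their axial bonds point in the same direction.
With same-parity carbons, two substituents on the same face are both axial or both equatorial; opposite faces give one of each.
Here the groups are equatorial/equatorial → same face → cis.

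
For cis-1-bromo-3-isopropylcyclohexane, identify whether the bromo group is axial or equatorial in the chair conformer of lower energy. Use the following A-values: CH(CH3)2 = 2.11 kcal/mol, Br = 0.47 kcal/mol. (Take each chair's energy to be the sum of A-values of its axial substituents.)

C1 and C3 have the same parity, so for the cis isomer the two substituents are e,e in one chair and a,a in the other.
Chair I (isopropyl axial, bromo axial): E = 2.58 kcal/mol.
Chair II (isopropyl equatorial, bromo equatorial): E = 0.00 kcal/mol.
Chair II is the more stable (lower-energy) conformer, and in that chair the bromo group is equatorial.

equatorial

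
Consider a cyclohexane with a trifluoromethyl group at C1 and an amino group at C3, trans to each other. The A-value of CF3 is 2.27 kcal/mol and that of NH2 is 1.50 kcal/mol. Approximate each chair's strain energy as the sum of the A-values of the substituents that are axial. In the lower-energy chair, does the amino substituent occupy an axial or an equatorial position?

C1 and C3 have the same parity, so for the trans isomer the two substituents are one axial and one equatorial in each chair.
Chair I (trifluoromethyl axial, amino equatorial): E = 2.27 kcal/mol.
Chair II (trifluoromethyl equatorial, amino axial): E = 1.50 kcal/mol.
Chair II is the more stable (lower-energy) conformer, and in that chair the amino group is axial.

axial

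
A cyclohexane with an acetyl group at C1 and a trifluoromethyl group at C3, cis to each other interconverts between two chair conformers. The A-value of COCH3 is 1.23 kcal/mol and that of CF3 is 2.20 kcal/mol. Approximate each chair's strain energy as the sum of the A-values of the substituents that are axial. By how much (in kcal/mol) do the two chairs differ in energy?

3.43 kcal/mol

C1 and C3 have the same parity, so for the cis isomer the two substituents are e,e in one chair and a,a in the other.
Chair I (acetyl axial, trifluoromethyl axial): E = 3.43 kcal/mol.
Chair II (acetyl equatorial, trifluoromethyl equatorial): E = 0.00 kcal/mol.
ΔE = 3.43 − 0.00 = 3.43 kcal/mol; chair II is more stable.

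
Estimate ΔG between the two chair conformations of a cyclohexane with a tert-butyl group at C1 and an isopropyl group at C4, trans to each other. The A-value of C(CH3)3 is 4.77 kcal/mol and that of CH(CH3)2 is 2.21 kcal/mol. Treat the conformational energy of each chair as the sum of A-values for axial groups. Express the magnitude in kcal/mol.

6.98 kcal/mol

C1 and C4 have opposite parity, so for the trans isomer the two substituents are e,e in one chair and a,a in the other.
Chair I (tert-butyl axial, isopropyl axial): E = 6.98 kcal/mol.
Chair II (tert-butyl equatorial, isopropyl equatorial): E = 0.00 kcal/mol.
ΔE = 6.98 − 0.00 = 6.98 kcal/mol; chair II is more stable.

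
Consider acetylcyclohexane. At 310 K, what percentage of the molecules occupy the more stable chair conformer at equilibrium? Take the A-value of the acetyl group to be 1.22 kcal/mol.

87.9%

One chair has the acetyl group axial (E = 1.22 kcal/mol) and the other has it equatorial (E = 0).
ΔG = 1.22 kcal/mol between the two chairs.
K = exp(ΔG/RT) with R = 1.987×10⁻³ kcal mol⁻¹ K⁻¹ and T = 310 K gives K ≈ 7.25.
Fraction in the lower-energy chair = K/(K+1) = 87.9%.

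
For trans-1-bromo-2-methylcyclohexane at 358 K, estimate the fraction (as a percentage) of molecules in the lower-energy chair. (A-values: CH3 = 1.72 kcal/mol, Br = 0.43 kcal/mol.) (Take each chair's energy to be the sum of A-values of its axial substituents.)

C1 and C2 have opposite parity, so for the trans isomer the two substituents are e,e in one chair and a,a in the other.
Chair I (methyl axial, bromo axial): E = 2.15 kcal/mol; chair II (methyl equatorial, bromo equatorial): E = 0.00 kcal/mol.
ΔG = 2.15 kcal/mol between the two chairs.
K = exp(ΔG/RT) with R = 1.987×10⁻³ kcal mol⁻¹ K⁻¹ and T = 358 K gives K ≈ 20.5.
Fraction in the lower-energy chair = K/(K+1) = 95.4%.

95.4%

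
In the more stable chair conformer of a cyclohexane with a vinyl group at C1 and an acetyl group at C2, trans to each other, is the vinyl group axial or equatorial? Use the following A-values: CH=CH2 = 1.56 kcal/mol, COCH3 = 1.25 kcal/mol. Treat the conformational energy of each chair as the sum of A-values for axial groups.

C1 and C2 have opposite parity, so for the trans isomer the two substituents are e,e in one chair and a,a in the other.
Chair I (vinyl axial, acetyl axial): E = 2.81 kcal/mol.
Chair II (vinyl equatorial, acetyl equatorial): E = 0.00 kcal/mol.
Chair II is the more stable (lower-energy) conformer, and in that chair the vinyl group is equatorial.

equatorial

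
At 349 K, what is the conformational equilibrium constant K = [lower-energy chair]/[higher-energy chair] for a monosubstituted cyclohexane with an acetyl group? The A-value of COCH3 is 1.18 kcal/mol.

One chair has the acetyl group axial (E = 1.18 kcal/mol) and the other has it equatorial (E = 0).
ΔG = 1.18 kcal/mol between the two chairs.
K = exp(ΔG/RT) with R = 1.987×10⁻³ kcal mol⁻¹ K⁻¹ and T = 349 K gives K ≈ 5.48.

K ≈ 5.48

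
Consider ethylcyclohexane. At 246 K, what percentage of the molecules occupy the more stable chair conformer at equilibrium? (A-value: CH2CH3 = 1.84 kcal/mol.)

One chair has the ethyl group axial (E = 1.84 kcal/mol) and the other has it equatorial (E = 0).
ΔG = 1.84 kcal/mol between the two chairs.
K = exp(ΔG/RT) with R = 1.987×10⁻³ kcal mol⁻¹ K⁻¹ and T = 246 K gives K ≈ 43.1.
Fraction in the lower-energy chair = K/(K+1) = 97.7%.

97.7%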